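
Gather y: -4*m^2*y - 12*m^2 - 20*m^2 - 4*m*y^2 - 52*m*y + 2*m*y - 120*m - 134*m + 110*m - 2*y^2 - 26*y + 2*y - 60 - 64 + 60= -32*m^2 - 144*m + y^2*(-4*m - 2) + y*(-4*m^2 - 50*m - 24) - 64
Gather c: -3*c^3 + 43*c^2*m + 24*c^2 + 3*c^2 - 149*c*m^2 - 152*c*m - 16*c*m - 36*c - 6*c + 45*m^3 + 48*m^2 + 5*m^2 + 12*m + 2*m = -3*c^3 + c^2*(43*m + 27) + c*(-149*m^2 - 168*m - 42) + 45*m^3 + 53*m^2 + 14*m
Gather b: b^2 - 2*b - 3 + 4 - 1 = b^2 - 2*b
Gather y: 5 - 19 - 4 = -18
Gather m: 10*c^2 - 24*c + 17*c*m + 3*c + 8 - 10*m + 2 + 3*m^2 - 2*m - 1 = 10*c^2 - 21*c + 3*m^2 + m*(17*c - 12) + 9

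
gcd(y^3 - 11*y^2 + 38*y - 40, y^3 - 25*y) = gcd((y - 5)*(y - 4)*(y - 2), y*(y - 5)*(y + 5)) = y - 5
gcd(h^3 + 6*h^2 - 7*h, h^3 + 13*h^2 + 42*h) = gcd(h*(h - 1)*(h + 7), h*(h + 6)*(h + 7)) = h^2 + 7*h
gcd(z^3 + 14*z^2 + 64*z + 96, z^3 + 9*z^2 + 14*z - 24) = z^2 + 10*z + 24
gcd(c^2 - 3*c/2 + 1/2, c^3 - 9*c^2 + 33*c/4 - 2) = c - 1/2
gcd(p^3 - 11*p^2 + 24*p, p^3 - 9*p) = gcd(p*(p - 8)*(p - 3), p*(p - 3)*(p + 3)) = p^2 - 3*p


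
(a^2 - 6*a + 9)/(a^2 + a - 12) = (a - 3)/(a + 4)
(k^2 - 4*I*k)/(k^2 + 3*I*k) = (k - 4*I)/(k + 3*I)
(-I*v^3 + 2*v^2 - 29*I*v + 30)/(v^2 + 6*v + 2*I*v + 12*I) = (-I*v^3 + 2*v^2 - 29*I*v + 30)/(v^2 + 2*v*(3 + I) + 12*I)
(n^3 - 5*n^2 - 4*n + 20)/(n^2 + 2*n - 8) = (n^2 - 3*n - 10)/(n + 4)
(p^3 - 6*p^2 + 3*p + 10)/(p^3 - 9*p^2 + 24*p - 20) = (p + 1)/(p - 2)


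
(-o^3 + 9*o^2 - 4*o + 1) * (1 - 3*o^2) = 3*o^5 - 27*o^4 + 11*o^3 + 6*o^2 - 4*o + 1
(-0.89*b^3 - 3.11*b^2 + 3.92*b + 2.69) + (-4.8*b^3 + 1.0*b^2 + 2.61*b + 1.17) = -5.69*b^3 - 2.11*b^2 + 6.53*b + 3.86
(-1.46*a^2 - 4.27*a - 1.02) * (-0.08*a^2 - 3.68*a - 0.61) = 0.1168*a^4 + 5.7144*a^3 + 16.6858*a^2 + 6.3583*a + 0.6222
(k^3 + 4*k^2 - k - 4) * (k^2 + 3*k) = k^5 + 7*k^4 + 11*k^3 - 7*k^2 - 12*k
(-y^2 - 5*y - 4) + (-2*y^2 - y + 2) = -3*y^2 - 6*y - 2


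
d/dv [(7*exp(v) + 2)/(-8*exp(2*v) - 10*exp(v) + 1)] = (56*exp(2*v) + 32*exp(v) + 27)*exp(v)/(64*exp(4*v) + 160*exp(3*v) + 84*exp(2*v) - 20*exp(v) + 1)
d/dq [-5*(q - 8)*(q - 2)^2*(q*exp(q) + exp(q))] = 5*(-q^4 + 7*q^3 + 9*q^2 - 52*q + 28)*exp(q)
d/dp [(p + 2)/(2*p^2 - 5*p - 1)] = (2*p^2 - 5*p - (p + 2)*(4*p - 5) - 1)/(-2*p^2 + 5*p + 1)^2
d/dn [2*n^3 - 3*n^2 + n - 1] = 6*n^2 - 6*n + 1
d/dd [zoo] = 0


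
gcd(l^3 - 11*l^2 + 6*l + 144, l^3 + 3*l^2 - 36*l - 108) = l^2 - 3*l - 18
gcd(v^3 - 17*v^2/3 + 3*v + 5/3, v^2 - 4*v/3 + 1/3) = v - 1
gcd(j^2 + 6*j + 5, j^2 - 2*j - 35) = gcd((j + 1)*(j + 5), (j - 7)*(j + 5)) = j + 5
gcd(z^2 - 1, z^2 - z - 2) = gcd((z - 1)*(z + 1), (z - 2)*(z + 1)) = z + 1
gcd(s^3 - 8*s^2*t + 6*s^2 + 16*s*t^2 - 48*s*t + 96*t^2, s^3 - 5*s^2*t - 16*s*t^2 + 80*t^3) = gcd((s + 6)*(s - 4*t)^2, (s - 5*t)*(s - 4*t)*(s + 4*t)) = s - 4*t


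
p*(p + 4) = p^2 + 4*p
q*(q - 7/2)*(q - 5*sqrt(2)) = q^3 - 5*sqrt(2)*q^2 - 7*q^2/2 + 35*sqrt(2)*q/2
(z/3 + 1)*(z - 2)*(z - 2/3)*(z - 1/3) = z^4/3 - 61*z^2/27 + 56*z/27 - 4/9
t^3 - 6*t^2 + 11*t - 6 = (t - 3)*(t - 2)*(t - 1)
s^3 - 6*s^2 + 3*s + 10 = (s - 5)*(s - 2)*(s + 1)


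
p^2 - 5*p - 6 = (p - 6)*(p + 1)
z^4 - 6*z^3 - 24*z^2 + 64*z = z*(z - 8)*(z - 2)*(z + 4)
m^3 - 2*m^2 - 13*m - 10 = (m - 5)*(m + 1)*(m + 2)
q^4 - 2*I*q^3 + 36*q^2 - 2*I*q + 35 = (q - 7*I)*(q + 5*I)*(-I*q + 1)*(I*q + 1)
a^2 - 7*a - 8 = (a - 8)*(a + 1)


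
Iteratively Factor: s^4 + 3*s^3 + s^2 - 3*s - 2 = (s + 2)*(s^3 + s^2 - s - 1) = (s + 1)*(s + 2)*(s^2 - 1) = (s + 1)^2*(s + 2)*(s - 1)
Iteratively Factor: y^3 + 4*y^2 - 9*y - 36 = (y - 3)*(y^2 + 7*y + 12) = (y - 3)*(y + 3)*(y + 4)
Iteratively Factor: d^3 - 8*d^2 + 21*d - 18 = (d - 2)*(d^2 - 6*d + 9) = (d - 3)*(d - 2)*(d - 3)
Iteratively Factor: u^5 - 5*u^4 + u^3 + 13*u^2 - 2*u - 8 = (u + 1)*(u^4 - 6*u^3 + 7*u^2 + 6*u - 8) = (u - 4)*(u + 1)*(u^3 - 2*u^2 - u + 2) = (u - 4)*(u - 1)*(u + 1)*(u^2 - u - 2) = (u - 4)*(u - 2)*(u - 1)*(u + 1)*(u + 1)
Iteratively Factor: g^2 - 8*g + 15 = (g - 3)*(g - 5)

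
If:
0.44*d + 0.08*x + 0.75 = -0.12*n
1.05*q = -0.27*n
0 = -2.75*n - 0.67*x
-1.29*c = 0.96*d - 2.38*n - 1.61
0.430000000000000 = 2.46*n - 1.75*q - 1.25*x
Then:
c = 2.60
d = -1.68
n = 0.05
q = -0.01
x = -0.22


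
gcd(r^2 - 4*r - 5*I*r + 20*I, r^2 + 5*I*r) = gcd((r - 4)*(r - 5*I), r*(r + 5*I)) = 1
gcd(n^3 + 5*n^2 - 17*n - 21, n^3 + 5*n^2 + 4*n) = n + 1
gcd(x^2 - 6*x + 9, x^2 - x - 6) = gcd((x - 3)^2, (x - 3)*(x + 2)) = x - 3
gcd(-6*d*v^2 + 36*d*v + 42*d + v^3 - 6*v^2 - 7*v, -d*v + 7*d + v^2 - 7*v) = v - 7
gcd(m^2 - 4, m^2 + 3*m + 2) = m + 2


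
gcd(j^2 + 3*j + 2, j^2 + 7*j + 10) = j + 2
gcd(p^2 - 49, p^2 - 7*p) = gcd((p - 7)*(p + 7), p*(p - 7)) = p - 7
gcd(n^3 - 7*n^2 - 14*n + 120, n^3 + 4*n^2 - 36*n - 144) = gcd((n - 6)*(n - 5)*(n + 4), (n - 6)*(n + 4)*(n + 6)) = n^2 - 2*n - 24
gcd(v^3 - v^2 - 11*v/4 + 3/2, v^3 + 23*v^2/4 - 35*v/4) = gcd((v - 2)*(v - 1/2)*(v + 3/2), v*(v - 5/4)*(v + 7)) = 1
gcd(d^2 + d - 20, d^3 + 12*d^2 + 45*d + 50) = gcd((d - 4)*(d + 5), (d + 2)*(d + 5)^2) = d + 5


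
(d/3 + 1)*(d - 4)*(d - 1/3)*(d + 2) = d^4/3 + 2*d^3/9 - 43*d^2/9 - 58*d/9 + 8/3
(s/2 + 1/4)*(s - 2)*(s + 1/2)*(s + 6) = s^4/2 + 5*s^3/2 - 31*s^2/8 - 11*s/2 - 3/2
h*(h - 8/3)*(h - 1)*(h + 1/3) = h^4 - 10*h^3/3 + 13*h^2/9 + 8*h/9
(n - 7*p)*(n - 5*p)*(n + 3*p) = n^3 - 9*n^2*p - n*p^2 + 105*p^3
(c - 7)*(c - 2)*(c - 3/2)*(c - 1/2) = c^4 - 11*c^3 + 131*c^2/4 - 139*c/4 + 21/2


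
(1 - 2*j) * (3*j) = -6*j^2 + 3*j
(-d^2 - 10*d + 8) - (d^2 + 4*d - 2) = -2*d^2 - 14*d + 10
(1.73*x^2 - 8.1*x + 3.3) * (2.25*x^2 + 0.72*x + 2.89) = 3.8925*x^4 - 16.9794*x^3 + 6.5927*x^2 - 21.033*x + 9.537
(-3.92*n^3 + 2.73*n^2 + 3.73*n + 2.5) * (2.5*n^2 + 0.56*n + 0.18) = -9.8*n^5 + 4.6298*n^4 + 10.1482*n^3 + 8.8302*n^2 + 2.0714*n + 0.45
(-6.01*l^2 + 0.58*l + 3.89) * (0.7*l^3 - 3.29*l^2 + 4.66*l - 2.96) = -4.207*l^5 + 20.1789*l^4 - 27.1918*l^3 + 7.6943*l^2 + 16.4106*l - 11.5144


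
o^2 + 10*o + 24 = (o + 4)*(o + 6)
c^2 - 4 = (c - 2)*(c + 2)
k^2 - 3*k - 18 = (k - 6)*(k + 3)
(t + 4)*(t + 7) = t^2 + 11*t + 28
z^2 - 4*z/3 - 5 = (z - 3)*(z + 5/3)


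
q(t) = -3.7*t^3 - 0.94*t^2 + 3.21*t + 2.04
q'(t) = -11.1*t^2 - 1.88*t + 3.21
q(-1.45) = 6.69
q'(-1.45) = -17.40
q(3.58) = -168.28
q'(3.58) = -145.78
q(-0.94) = 1.27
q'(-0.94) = -4.83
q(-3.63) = 154.98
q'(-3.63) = -136.23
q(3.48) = -154.11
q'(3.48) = -137.76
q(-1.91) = 18.26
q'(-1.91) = -33.69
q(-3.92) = 197.89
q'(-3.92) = -159.99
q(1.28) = -3.15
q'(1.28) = -17.38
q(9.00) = -2742.51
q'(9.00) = -912.81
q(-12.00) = 6221.76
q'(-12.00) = -1572.63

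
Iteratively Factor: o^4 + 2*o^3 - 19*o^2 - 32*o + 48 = (o - 4)*(o^3 + 6*o^2 + 5*o - 12) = (o - 4)*(o + 3)*(o^2 + 3*o - 4) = (o - 4)*(o + 3)*(o + 4)*(o - 1)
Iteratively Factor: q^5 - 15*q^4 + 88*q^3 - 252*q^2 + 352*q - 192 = (q - 2)*(q^4 - 13*q^3 + 62*q^2 - 128*q + 96) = (q - 4)*(q - 2)*(q^3 - 9*q^2 + 26*q - 24) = (q - 4)*(q - 2)^2*(q^2 - 7*q + 12) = (q - 4)^2*(q - 2)^2*(q - 3)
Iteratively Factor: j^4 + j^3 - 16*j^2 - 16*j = (j + 1)*(j^3 - 16*j) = j*(j + 1)*(j^2 - 16) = j*(j + 1)*(j + 4)*(j - 4)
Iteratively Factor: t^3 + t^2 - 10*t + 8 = (t - 2)*(t^2 + 3*t - 4) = (t - 2)*(t - 1)*(t + 4)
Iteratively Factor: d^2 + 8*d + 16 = (d + 4)*(d + 4)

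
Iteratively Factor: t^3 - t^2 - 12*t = (t - 4)*(t^2 + 3*t) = (t - 4)*(t + 3)*(t)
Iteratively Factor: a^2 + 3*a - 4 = (a - 1)*(a + 4)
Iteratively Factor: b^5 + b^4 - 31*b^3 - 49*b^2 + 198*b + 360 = (b + 2)*(b^4 - b^3 - 29*b^2 + 9*b + 180) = (b - 5)*(b + 2)*(b^3 + 4*b^2 - 9*b - 36) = (b - 5)*(b + 2)*(b + 3)*(b^2 + b - 12) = (b - 5)*(b - 3)*(b + 2)*(b + 3)*(b + 4)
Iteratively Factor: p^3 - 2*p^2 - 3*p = (p)*(p^2 - 2*p - 3) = p*(p - 3)*(p + 1)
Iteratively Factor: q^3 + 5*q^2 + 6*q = (q + 2)*(q^2 + 3*q) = q*(q + 2)*(q + 3)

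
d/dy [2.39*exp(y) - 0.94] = 2.39*exp(y)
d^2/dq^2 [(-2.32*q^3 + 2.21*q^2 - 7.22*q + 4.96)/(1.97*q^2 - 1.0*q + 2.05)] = (-33.234156*q^3 + 90.481074*q^2 + 57.82182*q - 41.16887)/(7.645373*q^6 - 11.6427*q^5 + 29.777535*q^4 - 25.231*q^3 + 30.986775*q^2 - 12.6075*q + 8.615125)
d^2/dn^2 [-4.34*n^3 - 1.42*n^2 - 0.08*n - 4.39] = -26.04*n - 2.84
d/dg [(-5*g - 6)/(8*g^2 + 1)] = (40*g^2 + 96*g - 5)/(64*g^4 + 16*g^2 + 1)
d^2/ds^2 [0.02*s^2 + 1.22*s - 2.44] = 0.0400000000000000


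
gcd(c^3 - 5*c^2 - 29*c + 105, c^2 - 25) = c + 5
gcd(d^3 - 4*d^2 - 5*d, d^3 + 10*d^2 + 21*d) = d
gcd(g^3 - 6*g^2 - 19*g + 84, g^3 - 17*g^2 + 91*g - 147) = g^2 - 10*g + 21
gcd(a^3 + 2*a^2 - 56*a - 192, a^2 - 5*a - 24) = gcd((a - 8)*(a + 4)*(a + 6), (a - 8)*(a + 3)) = a - 8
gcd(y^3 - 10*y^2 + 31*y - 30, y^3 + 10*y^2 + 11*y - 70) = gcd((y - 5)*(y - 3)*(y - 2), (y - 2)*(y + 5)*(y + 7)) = y - 2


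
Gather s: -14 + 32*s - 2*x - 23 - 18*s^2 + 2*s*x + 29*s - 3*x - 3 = -18*s^2 + s*(2*x + 61) - 5*x - 40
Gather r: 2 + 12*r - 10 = 12*r - 8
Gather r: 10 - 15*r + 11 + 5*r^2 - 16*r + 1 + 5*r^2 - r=10*r^2 - 32*r + 22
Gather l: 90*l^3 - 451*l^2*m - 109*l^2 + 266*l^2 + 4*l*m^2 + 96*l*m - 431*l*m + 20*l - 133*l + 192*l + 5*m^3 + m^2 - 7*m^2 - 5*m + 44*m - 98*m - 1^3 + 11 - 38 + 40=90*l^3 + l^2*(157 - 451*m) + l*(4*m^2 - 335*m + 79) + 5*m^3 - 6*m^2 - 59*m + 12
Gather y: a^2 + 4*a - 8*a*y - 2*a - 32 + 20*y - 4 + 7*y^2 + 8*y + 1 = a^2 + 2*a + 7*y^2 + y*(28 - 8*a) - 35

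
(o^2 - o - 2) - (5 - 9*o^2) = 10*o^2 - o - 7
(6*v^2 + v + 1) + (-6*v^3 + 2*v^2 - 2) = -6*v^3 + 8*v^2 + v - 1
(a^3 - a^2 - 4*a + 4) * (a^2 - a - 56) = a^5 - 2*a^4 - 59*a^3 + 64*a^2 + 220*a - 224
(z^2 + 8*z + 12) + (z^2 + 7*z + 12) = 2*z^2 + 15*z + 24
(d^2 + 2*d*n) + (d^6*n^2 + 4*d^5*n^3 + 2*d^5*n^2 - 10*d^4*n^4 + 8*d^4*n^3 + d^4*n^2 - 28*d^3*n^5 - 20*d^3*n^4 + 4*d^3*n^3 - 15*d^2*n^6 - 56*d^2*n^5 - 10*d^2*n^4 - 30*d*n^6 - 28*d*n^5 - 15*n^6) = d^6*n^2 + 4*d^5*n^3 + 2*d^5*n^2 - 10*d^4*n^4 + 8*d^4*n^3 + d^4*n^2 - 28*d^3*n^5 - 20*d^3*n^4 + 4*d^3*n^3 - 15*d^2*n^6 - 56*d^2*n^5 - 10*d^2*n^4 + d^2 - 30*d*n^6 - 28*d*n^5 + 2*d*n - 15*n^6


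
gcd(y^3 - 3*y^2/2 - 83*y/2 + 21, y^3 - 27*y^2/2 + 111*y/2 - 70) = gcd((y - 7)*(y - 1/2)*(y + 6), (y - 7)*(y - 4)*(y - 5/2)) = y - 7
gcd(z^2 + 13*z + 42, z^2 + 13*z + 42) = z^2 + 13*z + 42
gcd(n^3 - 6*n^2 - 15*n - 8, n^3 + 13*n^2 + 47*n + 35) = n + 1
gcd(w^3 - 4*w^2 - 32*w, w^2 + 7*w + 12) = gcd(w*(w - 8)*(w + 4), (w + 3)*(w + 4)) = w + 4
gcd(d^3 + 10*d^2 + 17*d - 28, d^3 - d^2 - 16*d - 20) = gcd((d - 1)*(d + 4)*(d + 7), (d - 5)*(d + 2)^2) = 1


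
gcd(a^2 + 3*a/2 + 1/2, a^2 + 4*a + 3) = a + 1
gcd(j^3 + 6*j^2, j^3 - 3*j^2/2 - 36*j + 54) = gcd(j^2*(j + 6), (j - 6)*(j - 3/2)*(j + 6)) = j + 6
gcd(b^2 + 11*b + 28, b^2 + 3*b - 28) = b + 7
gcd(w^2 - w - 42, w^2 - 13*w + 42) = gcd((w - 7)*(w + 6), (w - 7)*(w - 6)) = w - 7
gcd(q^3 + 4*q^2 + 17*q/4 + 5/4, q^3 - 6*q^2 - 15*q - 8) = q + 1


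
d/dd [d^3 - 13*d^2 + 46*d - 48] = 3*d^2 - 26*d + 46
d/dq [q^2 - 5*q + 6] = 2*q - 5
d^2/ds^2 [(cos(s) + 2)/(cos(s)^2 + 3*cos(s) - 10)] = (-9*(1 - cos(2*s))^2*cos(s)/4 - 5*(1 - cos(2*s))^2/4 - 241*cos(s)/2 - 63*cos(2*s) - 21*cos(3*s) + cos(5*s)/2 + 78)/((cos(s) - 2)^3*(cos(s) + 5)^3)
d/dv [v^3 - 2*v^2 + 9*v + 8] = 3*v^2 - 4*v + 9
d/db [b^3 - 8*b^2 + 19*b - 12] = 3*b^2 - 16*b + 19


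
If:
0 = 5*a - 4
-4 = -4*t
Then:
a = 4/5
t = 1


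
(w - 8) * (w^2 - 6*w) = w^3 - 14*w^2 + 48*w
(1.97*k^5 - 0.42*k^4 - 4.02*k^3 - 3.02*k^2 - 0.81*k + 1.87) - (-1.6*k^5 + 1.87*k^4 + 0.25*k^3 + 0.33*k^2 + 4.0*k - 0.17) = 3.57*k^5 - 2.29*k^4 - 4.27*k^3 - 3.35*k^2 - 4.81*k + 2.04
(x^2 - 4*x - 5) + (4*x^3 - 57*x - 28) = 4*x^3 + x^2 - 61*x - 33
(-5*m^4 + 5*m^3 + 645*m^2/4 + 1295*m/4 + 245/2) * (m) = -5*m^5 + 5*m^4 + 645*m^3/4 + 1295*m^2/4 + 245*m/2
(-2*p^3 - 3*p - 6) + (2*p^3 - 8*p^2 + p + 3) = -8*p^2 - 2*p - 3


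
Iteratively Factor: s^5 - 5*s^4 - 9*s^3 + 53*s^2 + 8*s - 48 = (s - 4)*(s^4 - s^3 - 13*s^2 + s + 12) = (s - 4)*(s + 3)*(s^3 - 4*s^2 - s + 4) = (s - 4)^2*(s + 3)*(s^2 - 1) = (s - 4)^2*(s + 1)*(s + 3)*(s - 1)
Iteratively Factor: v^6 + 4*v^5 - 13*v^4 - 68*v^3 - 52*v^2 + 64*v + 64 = (v + 2)*(v^5 + 2*v^4 - 17*v^3 - 34*v^2 + 16*v + 32) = (v - 4)*(v + 2)*(v^4 + 6*v^3 + 7*v^2 - 6*v - 8) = (v - 4)*(v + 2)*(v + 4)*(v^3 + 2*v^2 - v - 2) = (v - 4)*(v + 1)*(v + 2)*(v + 4)*(v^2 + v - 2) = (v - 4)*(v - 1)*(v + 1)*(v + 2)*(v + 4)*(v + 2)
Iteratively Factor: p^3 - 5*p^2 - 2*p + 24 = (p + 2)*(p^2 - 7*p + 12) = (p - 4)*(p + 2)*(p - 3)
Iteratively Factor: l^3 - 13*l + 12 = (l - 3)*(l^2 + 3*l - 4) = (l - 3)*(l + 4)*(l - 1)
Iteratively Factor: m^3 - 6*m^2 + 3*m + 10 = (m + 1)*(m^2 - 7*m + 10) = (m - 2)*(m + 1)*(m - 5)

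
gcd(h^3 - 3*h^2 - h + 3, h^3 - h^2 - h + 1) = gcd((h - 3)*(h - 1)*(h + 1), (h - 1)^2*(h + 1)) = h^2 - 1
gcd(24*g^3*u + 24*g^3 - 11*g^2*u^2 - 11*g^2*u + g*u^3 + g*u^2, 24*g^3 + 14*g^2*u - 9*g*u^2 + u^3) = 1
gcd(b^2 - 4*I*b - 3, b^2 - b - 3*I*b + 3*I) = b - 3*I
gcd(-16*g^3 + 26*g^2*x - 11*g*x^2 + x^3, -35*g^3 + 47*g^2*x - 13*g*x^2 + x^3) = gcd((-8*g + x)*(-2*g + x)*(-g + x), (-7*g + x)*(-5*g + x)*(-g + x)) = -g + x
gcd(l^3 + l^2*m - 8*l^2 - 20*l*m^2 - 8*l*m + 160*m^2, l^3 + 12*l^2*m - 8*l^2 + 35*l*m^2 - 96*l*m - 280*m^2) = l^2 + 5*l*m - 8*l - 40*m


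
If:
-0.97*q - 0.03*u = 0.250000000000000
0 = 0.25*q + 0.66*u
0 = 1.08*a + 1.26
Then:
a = -1.17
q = -0.26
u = 0.10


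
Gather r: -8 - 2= -10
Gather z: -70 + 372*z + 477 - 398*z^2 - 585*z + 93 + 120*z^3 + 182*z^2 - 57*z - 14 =120*z^3 - 216*z^2 - 270*z + 486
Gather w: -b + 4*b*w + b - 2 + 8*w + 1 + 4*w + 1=w*(4*b + 12)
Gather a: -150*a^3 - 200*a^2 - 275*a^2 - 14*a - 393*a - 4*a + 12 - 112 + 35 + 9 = -150*a^3 - 475*a^2 - 411*a - 56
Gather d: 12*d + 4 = 12*d + 4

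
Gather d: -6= -6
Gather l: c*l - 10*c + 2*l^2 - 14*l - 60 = -10*c + 2*l^2 + l*(c - 14) - 60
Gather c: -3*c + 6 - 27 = -3*c - 21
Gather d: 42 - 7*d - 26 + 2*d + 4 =20 - 5*d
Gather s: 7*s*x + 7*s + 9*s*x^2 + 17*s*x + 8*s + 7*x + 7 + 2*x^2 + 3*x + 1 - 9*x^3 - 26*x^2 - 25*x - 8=s*(9*x^2 + 24*x + 15) - 9*x^3 - 24*x^2 - 15*x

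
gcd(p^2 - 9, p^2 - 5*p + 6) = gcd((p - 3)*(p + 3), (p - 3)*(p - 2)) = p - 3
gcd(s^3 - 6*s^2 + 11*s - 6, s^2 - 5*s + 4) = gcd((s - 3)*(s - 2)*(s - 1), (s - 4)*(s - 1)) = s - 1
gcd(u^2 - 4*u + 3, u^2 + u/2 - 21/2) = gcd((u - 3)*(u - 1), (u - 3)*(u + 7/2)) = u - 3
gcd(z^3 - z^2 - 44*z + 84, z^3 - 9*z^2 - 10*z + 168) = z - 6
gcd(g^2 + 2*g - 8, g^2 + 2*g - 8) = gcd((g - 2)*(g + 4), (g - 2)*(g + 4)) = g^2 + 2*g - 8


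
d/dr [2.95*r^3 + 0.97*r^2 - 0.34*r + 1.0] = 8.85*r^2 + 1.94*r - 0.34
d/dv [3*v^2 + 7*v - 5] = 6*v + 7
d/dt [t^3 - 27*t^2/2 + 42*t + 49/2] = 3*t^2 - 27*t + 42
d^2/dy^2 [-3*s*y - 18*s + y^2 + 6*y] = 2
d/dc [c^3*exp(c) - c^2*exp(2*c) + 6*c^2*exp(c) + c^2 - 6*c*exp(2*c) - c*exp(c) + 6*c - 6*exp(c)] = c^3*exp(c) - 2*c^2*exp(2*c) + 9*c^2*exp(c) - 14*c*exp(2*c) + 11*c*exp(c) + 2*c - 6*exp(2*c) - 7*exp(c) + 6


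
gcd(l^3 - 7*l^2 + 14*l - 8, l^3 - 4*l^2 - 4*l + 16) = l^2 - 6*l + 8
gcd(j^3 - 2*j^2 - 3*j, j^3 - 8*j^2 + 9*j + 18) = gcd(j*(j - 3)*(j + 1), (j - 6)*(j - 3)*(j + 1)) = j^2 - 2*j - 3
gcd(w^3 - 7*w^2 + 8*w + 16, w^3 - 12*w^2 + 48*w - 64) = w^2 - 8*w + 16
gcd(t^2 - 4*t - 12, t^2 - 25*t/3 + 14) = t - 6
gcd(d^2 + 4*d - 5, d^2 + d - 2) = d - 1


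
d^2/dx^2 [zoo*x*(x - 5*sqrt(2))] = nan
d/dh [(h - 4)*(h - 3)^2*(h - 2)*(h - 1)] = 5*h^4 - 52*h^3 + 195*h^2 - 310*h + 174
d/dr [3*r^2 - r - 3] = 6*r - 1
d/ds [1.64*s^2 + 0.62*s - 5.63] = 3.28*s + 0.62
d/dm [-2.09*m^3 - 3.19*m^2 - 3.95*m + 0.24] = -6.27*m^2 - 6.38*m - 3.95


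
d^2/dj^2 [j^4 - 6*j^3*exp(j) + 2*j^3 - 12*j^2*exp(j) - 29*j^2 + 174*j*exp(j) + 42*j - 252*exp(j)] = -6*j^3*exp(j) - 48*j^2*exp(j) + 12*j^2 + 90*j*exp(j) + 12*j + 72*exp(j) - 58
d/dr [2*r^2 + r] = 4*r + 1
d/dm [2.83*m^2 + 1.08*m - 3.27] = 5.66*m + 1.08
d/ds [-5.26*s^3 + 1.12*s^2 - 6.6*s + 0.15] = -15.78*s^2 + 2.24*s - 6.6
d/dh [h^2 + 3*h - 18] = 2*h + 3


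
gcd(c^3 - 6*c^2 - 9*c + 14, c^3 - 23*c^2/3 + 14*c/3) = c - 7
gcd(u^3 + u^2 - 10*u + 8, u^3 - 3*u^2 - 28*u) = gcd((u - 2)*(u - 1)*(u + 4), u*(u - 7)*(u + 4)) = u + 4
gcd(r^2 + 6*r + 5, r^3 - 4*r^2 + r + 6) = r + 1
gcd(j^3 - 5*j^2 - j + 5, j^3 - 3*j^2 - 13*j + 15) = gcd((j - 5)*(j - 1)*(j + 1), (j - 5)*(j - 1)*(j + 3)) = j^2 - 6*j + 5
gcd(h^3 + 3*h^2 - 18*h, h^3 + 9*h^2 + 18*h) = h^2 + 6*h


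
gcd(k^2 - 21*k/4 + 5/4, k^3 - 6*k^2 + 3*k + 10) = k - 5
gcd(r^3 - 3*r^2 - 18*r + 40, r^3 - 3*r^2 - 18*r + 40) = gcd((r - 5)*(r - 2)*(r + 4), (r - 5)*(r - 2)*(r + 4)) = r^3 - 3*r^2 - 18*r + 40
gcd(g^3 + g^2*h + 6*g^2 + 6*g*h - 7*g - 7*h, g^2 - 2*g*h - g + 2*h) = g - 1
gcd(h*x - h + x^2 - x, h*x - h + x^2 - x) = h*x - h + x^2 - x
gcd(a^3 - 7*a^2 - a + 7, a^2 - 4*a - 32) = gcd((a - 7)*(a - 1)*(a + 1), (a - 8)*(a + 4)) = 1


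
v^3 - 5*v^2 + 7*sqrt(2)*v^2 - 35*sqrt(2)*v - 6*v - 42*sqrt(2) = (v - 6)*(v + 1)*(v + 7*sqrt(2))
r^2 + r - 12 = (r - 3)*(r + 4)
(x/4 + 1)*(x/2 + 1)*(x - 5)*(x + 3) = x^4/8 + x^3/2 - 19*x^2/8 - 53*x/4 - 15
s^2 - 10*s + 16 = (s - 8)*(s - 2)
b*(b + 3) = b^2 + 3*b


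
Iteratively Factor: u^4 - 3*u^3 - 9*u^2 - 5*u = (u - 5)*(u^3 + 2*u^2 + u) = (u - 5)*(u + 1)*(u^2 + u) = (u - 5)*(u + 1)^2*(u)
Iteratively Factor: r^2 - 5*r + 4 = (r - 1)*(r - 4)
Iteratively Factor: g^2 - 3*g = (g - 3)*(g)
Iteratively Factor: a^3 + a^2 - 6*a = (a + 3)*(a^2 - 2*a) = (a - 2)*(a + 3)*(a)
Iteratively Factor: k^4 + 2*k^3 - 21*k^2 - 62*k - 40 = (k + 2)*(k^3 - 21*k - 20) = (k + 1)*(k + 2)*(k^2 - k - 20) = (k - 5)*(k + 1)*(k + 2)*(k + 4)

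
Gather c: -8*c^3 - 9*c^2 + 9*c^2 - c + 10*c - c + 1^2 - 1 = -8*c^3 + 8*c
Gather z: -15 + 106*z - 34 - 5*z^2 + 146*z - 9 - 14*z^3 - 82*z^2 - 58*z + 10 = -14*z^3 - 87*z^2 + 194*z - 48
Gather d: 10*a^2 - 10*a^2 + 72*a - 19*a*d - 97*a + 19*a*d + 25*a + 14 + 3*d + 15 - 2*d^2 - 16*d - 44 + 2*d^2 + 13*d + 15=0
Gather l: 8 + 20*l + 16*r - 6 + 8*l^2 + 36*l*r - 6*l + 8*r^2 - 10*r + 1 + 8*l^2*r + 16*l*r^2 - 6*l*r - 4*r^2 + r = l^2*(8*r + 8) + l*(16*r^2 + 30*r + 14) + 4*r^2 + 7*r + 3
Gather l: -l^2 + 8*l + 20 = -l^2 + 8*l + 20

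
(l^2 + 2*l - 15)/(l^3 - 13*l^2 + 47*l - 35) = (l^2 + 2*l - 15)/(l^3 - 13*l^2 + 47*l - 35)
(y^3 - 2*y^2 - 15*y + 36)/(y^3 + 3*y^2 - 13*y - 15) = (y^2 + y - 12)/(y^2 + 6*y + 5)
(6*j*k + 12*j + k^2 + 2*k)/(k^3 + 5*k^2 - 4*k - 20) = (6*j + k)/(k^2 + 3*k - 10)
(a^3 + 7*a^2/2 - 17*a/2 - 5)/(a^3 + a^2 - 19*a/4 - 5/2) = 2*(a + 5)/(2*a + 5)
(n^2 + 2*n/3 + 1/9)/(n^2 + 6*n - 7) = (9*n^2 + 6*n + 1)/(9*(n^2 + 6*n - 7))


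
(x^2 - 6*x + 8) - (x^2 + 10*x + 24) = -16*x - 16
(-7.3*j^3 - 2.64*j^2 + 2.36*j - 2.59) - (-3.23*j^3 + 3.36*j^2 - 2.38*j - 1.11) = -4.07*j^3 - 6.0*j^2 + 4.74*j - 1.48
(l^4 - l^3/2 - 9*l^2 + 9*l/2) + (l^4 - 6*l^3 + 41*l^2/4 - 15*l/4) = 2*l^4 - 13*l^3/2 + 5*l^2/4 + 3*l/4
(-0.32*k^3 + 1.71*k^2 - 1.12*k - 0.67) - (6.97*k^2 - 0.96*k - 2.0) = -0.32*k^3 - 5.26*k^2 - 0.16*k + 1.33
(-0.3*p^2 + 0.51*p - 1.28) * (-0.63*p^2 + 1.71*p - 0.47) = 0.189*p^4 - 0.8343*p^3 + 1.8195*p^2 - 2.4285*p + 0.6016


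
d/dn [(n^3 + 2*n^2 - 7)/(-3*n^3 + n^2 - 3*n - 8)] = (7*n^4 - 6*n^3 - 93*n^2 - 18*n - 21)/(9*n^6 - 6*n^5 + 19*n^4 + 42*n^3 - 7*n^2 + 48*n + 64)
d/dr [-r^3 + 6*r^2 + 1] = 3*r*(4 - r)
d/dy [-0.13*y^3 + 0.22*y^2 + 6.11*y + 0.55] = -0.39*y^2 + 0.44*y + 6.11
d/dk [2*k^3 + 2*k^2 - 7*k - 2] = 6*k^2 + 4*k - 7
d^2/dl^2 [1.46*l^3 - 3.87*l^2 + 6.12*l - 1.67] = 8.76*l - 7.74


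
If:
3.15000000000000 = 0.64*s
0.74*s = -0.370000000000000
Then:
No Solution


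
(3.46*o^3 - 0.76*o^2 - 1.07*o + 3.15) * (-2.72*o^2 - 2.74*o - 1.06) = -9.4112*o^5 - 7.4132*o^4 + 1.3252*o^3 - 4.8306*o^2 - 7.4968*o - 3.339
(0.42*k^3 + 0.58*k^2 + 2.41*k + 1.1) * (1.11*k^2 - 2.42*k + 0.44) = 0.4662*k^5 - 0.3726*k^4 + 1.4563*k^3 - 4.356*k^2 - 1.6016*k + 0.484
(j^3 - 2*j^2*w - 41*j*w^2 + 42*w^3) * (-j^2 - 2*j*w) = -j^5 + 45*j^3*w^2 + 40*j^2*w^3 - 84*j*w^4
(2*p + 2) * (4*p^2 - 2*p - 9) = 8*p^3 + 4*p^2 - 22*p - 18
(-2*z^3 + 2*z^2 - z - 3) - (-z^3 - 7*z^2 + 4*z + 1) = -z^3 + 9*z^2 - 5*z - 4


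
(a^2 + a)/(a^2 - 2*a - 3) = a/(a - 3)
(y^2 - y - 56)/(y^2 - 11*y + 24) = (y + 7)/(y - 3)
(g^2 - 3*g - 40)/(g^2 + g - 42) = (g^2 - 3*g - 40)/(g^2 + g - 42)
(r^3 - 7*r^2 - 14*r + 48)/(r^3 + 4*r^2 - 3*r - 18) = (r - 8)/(r + 3)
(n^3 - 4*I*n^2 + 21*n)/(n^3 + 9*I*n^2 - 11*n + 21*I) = n*(n - 7*I)/(n^2 + 6*I*n + 7)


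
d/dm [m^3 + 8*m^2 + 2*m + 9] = 3*m^2 + 16*m + 2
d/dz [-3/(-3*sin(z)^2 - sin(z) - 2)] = -3*(6*sin(z) + 1)*cos(z)/(3*sin(z)^2 + sin(z) + 2)^2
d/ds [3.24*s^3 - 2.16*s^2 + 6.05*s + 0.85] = 9.72*s^2 - 4.32*s + 6.05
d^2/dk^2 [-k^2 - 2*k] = -2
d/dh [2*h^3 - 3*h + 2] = 6*h^2 - 3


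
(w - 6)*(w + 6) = w^2 - 36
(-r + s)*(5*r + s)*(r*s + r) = -5*r^3*s - 5*r^3 + 4*r^2*s^2 + 4*r^2*s + r*s^3 + r*s^2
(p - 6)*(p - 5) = p^2 - 11*p + 30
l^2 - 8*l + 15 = (l - 5)*(l - 3)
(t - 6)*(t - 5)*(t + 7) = t^3 - 4*t^2 - 47*t + 210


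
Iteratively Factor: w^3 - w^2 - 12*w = (w + 3)*(w^2 - 4*w) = w*(w + 3)*(w - 4)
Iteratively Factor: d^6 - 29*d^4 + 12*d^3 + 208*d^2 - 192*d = (d - 4)*(d^5 + 4*d^4 - 13*d^3 - 40*d^2 + 48*d) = (d - 4)*(d - 1)*(d^4 + 5*d^3 - 8*d^2 - 48*d) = d*(d - 4)*(d - 1)*(d^3 + 5*d^2 - 8*d - 48) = d*(d - 4)*(d - 1)*(d + 4)*(d^2 + d - 12) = d*(d - 4)*(d - 3)*(d - 1)*(d + 4)*(d + 4)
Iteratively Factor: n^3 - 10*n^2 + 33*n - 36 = (n - 3)*(n^2 - 7*n + 12) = (n - 4)*(n - 3)*(n - 3)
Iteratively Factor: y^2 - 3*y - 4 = (y + 1)*(y - 4)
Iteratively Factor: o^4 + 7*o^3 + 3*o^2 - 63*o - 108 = (o + 3)*(o^3 + 4*o^2 - 9*o - 36) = (o + 3)*(o + 4)*(o^2 - 9) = (o + 3)^2*(o + 4)*(o - 3)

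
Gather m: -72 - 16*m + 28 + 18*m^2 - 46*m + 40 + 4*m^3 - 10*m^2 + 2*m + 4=4*m^3 + 8*m^2 - 60*m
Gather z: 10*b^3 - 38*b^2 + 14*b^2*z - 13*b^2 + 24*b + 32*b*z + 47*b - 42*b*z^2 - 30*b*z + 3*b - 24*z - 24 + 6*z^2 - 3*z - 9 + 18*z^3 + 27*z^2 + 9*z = 10*b^3 - 51*b^2 + 74*b + 18*z^3 + z^2*(33 - 42*b) + z*(14*b^2 + 2*b - 18) - 33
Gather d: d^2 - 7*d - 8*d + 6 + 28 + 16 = d^2 - 15*d + 50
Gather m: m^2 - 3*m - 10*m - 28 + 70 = m^2 - 13*m + 42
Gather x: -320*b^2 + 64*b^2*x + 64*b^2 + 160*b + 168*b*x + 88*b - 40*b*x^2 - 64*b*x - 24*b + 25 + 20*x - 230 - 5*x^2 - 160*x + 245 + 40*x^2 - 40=-256*b^2 + 224*b + x^2*(35 - 40*b) + x*(64*b^2 + 104*b - 140)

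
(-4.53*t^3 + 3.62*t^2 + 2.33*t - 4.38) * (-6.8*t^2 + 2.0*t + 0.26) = 30.804*t^5 - 33.676*t^4 - 9.7818*t^3 + 35.3852*t^2 - 8.1542*t - 1.1388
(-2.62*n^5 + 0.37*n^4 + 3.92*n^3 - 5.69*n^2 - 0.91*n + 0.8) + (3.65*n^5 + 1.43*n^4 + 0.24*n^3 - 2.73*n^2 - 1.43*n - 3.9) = 1.03*n^5 + 1.8*n^4 + 4.16*n^3 - 8.42*n^2 - 2.34*n - 3.1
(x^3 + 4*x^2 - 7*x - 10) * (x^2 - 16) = x^5 + 4*x^4 - 23*x^3 - 74*x^2 + 112*x + 160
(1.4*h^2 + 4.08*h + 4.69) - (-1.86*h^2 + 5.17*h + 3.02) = 3.26*h^2 - 1.09*h + 1.67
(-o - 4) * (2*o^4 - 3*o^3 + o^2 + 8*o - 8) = -2*o^5 - 5*o^4 + 11*o^3 - 12*o^2 - 24*o + 32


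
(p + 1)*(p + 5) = p^2 + 6*p + 5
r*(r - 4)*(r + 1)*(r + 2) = r^4 - r^3 - 10*r^2 - 8*r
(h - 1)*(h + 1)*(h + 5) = h^3 + 5*h^2 - h - 5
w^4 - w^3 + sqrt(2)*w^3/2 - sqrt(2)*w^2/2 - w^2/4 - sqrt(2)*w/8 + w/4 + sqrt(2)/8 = (w - 1)*(w - 1/2)*(w + 1/2)*(w + sqrt(2)/2)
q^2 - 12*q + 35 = (q - 7)*(q - 5)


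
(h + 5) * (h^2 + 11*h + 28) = h^3 + 16*h^2 + 83*h + 140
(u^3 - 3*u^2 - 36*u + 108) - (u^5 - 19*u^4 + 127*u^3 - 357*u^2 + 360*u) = -u^5 + 19*u^4 - 126*u^3 + 354*u^2 - 396*u + 108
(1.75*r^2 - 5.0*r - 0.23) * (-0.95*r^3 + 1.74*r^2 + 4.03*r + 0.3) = -1.6625*r^5 + 7.795*r^4 - 1.429*r^3 - 20.0252*r^2 - 2.4269*r - 0.069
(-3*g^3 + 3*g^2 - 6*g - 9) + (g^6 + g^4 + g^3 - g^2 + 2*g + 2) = g^6 + g^4 - 2*g^3 + 2*g^2 - 4*g - 7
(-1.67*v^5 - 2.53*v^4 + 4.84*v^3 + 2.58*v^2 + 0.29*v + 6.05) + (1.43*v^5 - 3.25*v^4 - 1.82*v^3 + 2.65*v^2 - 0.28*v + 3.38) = -0.24*v^5 - 5.78*v^4 + 3.02*v^3 + 5.23*v^2 + 0.00999999999999995*v + 9.43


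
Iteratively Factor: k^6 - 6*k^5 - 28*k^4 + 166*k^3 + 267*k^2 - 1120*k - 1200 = (k + 4)*(k^5 - 10*k^4 + 12*k^3 + 118*k^2 - 205*k - 300) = (k + 3)*(k + 4)*(k^4 - 13*k^3 + 51*k^2 - 35*k - 100) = (k - 5)*(k + 3)*(k + 4)*(k^3 - 8*k^2 + 11*k + 20) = (k - 5)*(k - 4)*(k + 3)*(k + 4)*(k^2 - 4*k - 5) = (k - 5)^2*(k - 4)*(k + 3)*(k + 4)*(k + 1)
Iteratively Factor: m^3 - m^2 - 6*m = (m + 2)*(m^2 - 3*m) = m*(m + 2)*(m - 3)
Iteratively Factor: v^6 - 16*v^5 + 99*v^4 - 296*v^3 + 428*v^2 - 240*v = (v - 2)*(v^5 - 14*v^4 + 71*v^3 - 154*v^2 + 120*v) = v*(v - 2)*(v^4 - 14*v^3 + 71*v^2 - 154*v + 120) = v*(v - 4)*(v - 2)*(v^3 - 10*v^2 + 31*v - 30) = v*(v - 4)*(v - 3)*(v - 2)*(v^2 - 7*v + 10) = v*(v - 5)*(v - 4)*(v - 3)*(v - 2)*(v - 2)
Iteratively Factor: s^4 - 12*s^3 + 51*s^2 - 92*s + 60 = (s - 3)*(s^3 - 9*s^2 + 24*s - 20) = (s - 3)*(s - 2)*(s^2 - 7*s + 10) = (s - 5)*(s - 3)*(s - 2)*(s - 2)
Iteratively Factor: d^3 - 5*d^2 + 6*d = (d - 3)*(d^2 - 2*d) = d*(d - 3)*(d - 2)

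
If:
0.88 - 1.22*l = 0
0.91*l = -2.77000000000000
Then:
No Solution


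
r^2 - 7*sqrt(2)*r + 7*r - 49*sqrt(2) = (r + 7)*(r - 7*sqrt(2))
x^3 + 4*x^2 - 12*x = x*(x - 2)*(x + 6)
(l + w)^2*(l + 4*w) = l^3 + 6*l^2*w + 9*l*w^2 + 4*w^3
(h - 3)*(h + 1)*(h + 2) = h^3 - 7*h - 6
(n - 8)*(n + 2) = n^2 - 6*n - 16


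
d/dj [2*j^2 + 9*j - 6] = 4*j + 9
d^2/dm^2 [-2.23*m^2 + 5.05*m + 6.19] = -4.46000000000000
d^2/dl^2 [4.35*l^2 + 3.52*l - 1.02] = 8.70000000000000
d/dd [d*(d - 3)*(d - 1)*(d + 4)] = 4*d^3 - 26*d + 12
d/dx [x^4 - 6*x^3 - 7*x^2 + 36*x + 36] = 4*x^3 - 18*x^2 - 14*x + 36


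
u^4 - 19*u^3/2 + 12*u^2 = u^2*(u - 8)*(u - 3/2)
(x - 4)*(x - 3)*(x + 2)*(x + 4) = x^4 - x^3 - 22*x^2 + 16*x + 96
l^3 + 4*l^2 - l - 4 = (l - 1)*(l + 1)*(l + 4)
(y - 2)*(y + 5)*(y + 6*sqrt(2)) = y^3 + 3*y^2 + 6*sqrt(2)*y^2 - 10*y + 18*sqrt(2)*y - 60*sqrt(2)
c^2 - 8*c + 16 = (c - 4)^2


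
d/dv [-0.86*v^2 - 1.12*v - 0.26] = -1.72*v - 1.12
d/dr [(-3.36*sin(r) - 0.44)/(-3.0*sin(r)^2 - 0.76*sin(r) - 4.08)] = (-10.08*sin(r)^2 - 2.64*sin(r) + 13.3744)*cos(r)/(9.0*sin(r)^4 + 4.56*sin(r)^3 + 25.0576*sin(r)^2 + 6.2016*sin(r) + 16.6464)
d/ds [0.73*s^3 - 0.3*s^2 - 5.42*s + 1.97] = 2.19*s^2 - 0.6*s - 5.42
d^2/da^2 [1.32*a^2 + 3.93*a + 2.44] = 2.64000000000000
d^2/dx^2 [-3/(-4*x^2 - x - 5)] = 6*(-16*x^2 - 4*x + (8*x + 1)^2 - 20)/(4*x^2 + x + 5)^3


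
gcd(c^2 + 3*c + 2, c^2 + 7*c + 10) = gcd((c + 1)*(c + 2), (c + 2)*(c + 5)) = c + 2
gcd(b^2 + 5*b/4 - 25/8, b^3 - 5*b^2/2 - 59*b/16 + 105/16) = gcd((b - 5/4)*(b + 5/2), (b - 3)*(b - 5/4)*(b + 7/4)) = b - 5/4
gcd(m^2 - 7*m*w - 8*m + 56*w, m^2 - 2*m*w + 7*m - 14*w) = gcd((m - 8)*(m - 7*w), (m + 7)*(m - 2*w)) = 1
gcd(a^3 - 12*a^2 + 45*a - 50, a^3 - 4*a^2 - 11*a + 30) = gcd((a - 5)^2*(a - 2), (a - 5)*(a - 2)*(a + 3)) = a^2 - 7*a + 10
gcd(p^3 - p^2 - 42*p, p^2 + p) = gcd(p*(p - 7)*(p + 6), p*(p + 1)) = p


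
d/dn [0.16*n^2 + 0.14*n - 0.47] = 0.32*n + 0.14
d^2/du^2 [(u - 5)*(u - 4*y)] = 2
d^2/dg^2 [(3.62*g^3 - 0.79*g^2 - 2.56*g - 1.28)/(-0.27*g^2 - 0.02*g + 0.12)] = (4.44089209850063e-16*g^5 - 5.55111512312578e-17*g^4 + 0.127244000000001*g^3 + 0.765576*g^2 + 0.226368*g + 0.119008)/(0.019683*g^6 + 0.004374*g^5 - 0.02592*g^4 - 0.00388*g^3 + 0.01152*g^2 + 0.000864*g - 0.001728)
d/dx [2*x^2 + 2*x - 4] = 4*x + 2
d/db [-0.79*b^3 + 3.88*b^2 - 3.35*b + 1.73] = -2.37*b^2 + 7.76*b - 3.35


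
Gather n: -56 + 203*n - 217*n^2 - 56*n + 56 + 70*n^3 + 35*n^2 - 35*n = 70*n^3 - 182*n^2 + 112*n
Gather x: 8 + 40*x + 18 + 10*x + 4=50*x + 30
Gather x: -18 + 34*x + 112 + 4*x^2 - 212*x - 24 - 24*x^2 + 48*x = -20*x^2 - 130*x + 70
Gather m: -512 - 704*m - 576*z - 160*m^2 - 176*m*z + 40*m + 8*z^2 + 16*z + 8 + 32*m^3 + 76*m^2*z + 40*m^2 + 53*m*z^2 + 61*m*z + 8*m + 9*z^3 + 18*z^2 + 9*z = 32*m^3 + m^2*(76*z - 120) + m*(53*z^2 - 115*z - 656) + 9*z^3 + 26*z^2 - 551*z - 504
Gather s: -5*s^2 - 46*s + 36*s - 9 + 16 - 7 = -5*s^2 - 10*s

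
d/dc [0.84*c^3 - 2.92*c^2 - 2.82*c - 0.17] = 2.52*c^2 - 5.84*c - 2.82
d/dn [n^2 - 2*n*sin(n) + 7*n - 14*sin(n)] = -2*n*cos(n) + 2*n - 2*sin(n) - 14*cos(n) + 7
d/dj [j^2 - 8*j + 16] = 2*j - 8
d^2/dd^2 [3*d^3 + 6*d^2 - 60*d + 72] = 18*d + 12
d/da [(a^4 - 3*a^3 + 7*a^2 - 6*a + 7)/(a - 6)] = (3*a^4 - 30*a^3 + 61*a^2 - 84*a + 29)/(a^2 - 12*a + 36)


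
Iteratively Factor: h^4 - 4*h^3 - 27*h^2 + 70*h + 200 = (h + 2)*(h^3 - 6*h^2 - 15*h + 100) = (h - 5)*(h + 2)*(h^2 - h - 20) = (h - 5)^2*(h + 2)*(h + 4)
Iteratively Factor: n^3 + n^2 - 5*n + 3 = (n + 3)*(n^2 - 2*n + 1) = (n - 1)*(n + 3)*(n - 1)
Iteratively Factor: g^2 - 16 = (g + 4)*(g - 4)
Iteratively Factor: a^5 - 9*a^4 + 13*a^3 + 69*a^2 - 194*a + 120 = (a - 4)*(a^4 - 5*a^3 - 7*a^2 + 41*a - 30) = (a - 4)*(a - 2)*(a^3 - 3*a^2 - 13*a + 15) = (a - 4)*(a - 2)*(a + 3)*(a^2 - 6*a + 5) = (a - 5)*(a - 4)*(a - 2)*(a + 3)*(a - 1)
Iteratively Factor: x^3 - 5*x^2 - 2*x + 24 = (x - 4)*(x^2 - x - 6) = (x - 4)*(x - 3)*(x + 2)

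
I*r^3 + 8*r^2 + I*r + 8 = (r - 8*I)*(r + I)*(I*r + 1)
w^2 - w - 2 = (w - 2)*(w + 1)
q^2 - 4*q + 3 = (q - 3)*(q - 1)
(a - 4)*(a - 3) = a^2 - 7*a + 12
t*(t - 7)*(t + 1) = t^3 - 6*t^2 - 7*t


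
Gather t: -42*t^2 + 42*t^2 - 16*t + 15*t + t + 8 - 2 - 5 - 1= 0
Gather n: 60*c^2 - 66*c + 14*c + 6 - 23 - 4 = 60*c^2 - 52*c - 21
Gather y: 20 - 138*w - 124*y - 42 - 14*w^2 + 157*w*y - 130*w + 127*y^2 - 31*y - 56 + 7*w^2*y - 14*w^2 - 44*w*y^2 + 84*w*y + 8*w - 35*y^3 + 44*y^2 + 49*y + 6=-28*w^2 - 260*w - 35*y^3 + y^2*(171 - 44*w) + y*(7*w^2 + 241*w - 106) - 72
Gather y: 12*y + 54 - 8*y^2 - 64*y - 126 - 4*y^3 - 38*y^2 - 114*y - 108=-4*y^3 - 46*y^2 - 166*y - 180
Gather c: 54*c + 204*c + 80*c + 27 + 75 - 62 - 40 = 338*c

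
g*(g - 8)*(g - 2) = g^3 - 10*g^2 + 16*g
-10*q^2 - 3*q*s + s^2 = (-5*q + s)*(2*q + s)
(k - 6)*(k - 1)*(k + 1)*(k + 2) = k^4 - 4*k^3 - 13*k^2 + 4*k + 12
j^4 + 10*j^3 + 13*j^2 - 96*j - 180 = (j - 3)*(j + 2)*(j + 5)*(j + 6)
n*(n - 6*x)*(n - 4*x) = n^3 - 10*n^2*x + 24*n*x^2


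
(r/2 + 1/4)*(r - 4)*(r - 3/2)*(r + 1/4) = r^4/2 - 19*r^3/8 + r^2 + 61*r/32 + 3/8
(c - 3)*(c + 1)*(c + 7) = c^3 + 5*c^2 - 17*c - 21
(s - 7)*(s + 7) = s^2 - 49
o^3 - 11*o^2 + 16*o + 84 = (o - 7)*(o - 6)*(o + 2)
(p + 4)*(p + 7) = p^2 + 11*p + 28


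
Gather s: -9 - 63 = -72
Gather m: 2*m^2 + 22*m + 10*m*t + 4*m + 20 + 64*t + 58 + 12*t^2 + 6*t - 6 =2*m^2 + m*(10*t + 26) + 12*t^2 + 70*t + 72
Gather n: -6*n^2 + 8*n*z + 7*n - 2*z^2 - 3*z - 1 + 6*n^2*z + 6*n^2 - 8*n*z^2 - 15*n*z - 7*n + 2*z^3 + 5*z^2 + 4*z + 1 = 6*n^2*z + n*(-8*z^2 - 7*z) + 2*z^3 + 3*z^2 + z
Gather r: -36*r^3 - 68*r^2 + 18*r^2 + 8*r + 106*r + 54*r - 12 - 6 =-36*r^3 - 50*r^2 + 168*r - 18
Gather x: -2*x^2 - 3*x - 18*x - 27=-2*x^2 - 21*x - 27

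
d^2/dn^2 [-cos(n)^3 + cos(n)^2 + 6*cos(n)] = -21*cos(n)/4 - 2*cos(2*n) + 9*cos(3*n)/4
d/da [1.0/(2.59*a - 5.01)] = -2.59/(2.59*a - 5.01)^2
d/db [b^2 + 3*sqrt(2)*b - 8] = 2*b + 3*sqrt(2)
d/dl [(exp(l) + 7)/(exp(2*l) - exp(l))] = (-exp(2*l) - 14*exp(l) + 7)*exp(-l)/(exp(2*l) - 2*exp(l) + 1)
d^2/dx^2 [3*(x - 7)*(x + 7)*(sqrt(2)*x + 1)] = 18*sqrt(2)*x + 6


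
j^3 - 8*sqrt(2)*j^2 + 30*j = j*(j - 5*sqrt(2))*(j - 3*sqrt(2))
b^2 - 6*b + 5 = (b - 5)*(b - 1)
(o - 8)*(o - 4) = o^2 - 12*o + 32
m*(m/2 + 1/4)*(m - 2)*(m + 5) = m^4/2 + 7*m^3/4 - 17*m^2/4 - 5*m/2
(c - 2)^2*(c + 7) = c^3 + 3*c^2 - 24*c + 28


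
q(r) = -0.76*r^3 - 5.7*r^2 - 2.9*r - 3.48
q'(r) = -2.28*r^2 - 11.4*r - 2.9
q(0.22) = -4.40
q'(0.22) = -5.52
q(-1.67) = -10.99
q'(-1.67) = 9.78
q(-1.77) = -11.99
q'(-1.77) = 10.13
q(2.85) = -75.64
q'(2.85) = -53.91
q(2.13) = -42.86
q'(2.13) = -37.53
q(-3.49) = -30.48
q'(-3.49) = 9.12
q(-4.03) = -34.62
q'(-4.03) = 6.01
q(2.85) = -75.64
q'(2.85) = -53.91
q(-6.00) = -27.12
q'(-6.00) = -16.58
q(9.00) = -1045.32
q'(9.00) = -290.18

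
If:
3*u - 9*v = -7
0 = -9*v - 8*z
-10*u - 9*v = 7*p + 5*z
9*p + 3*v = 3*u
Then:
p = -749/2739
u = -175/2739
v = 2072/2739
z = -777/913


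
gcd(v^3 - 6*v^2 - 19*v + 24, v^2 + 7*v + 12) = v + 3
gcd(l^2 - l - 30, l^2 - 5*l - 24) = 1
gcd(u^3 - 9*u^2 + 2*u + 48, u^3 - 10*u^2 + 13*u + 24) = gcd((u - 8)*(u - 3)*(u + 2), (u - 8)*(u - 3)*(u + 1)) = u^2 - 11*u + 24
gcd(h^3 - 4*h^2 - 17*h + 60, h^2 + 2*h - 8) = h + 4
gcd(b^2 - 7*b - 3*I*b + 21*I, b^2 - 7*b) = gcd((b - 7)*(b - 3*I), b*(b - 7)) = b - 7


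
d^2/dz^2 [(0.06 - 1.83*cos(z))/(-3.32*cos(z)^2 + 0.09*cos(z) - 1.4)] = (-0.17960881787664*cos(z)^5 + 0.018686341065874*cos(z)^4 + 0.813170675049828*cos(z)^3 - 0.0473146498772648*cos(z)^2 - 0.485344801518064*cos(z) + 0.00906412718521181)/(0.32584769144833*cos(z)^6 - 0.0264996616539305*cos(z)^5 + 0.412935323383085*cos(z)^4 - 0.0223556034821276*cos(z)^3 + 0.174129353233831*cos(z)^2 - 0.00471216221890911*cos(z) + 0.0244334337276769)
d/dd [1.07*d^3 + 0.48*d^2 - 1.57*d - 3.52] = 3.21*d^2 + 0.96*d - 1.57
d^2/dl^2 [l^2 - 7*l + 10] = 2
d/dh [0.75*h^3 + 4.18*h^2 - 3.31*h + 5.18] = 2.25*h^2 + 8.36*h - 3.31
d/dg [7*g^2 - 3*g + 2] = 14*g - 3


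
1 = 1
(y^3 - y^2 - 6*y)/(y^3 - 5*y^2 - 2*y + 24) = y/(y - 4)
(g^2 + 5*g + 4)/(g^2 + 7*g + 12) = (g + 1)/(g + 3)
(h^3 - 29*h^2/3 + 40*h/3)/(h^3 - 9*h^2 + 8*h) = (h - 5/3)/(h - 1)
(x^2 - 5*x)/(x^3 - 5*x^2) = 1/x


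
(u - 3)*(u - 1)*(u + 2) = u^3 - 2*u^2 - 5*u + 6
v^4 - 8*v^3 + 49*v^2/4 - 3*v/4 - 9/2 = (v - 6)*(v - 3/2)*(v - 1)*(v + 1/2)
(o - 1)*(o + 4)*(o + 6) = o^3 + 9*o^2 + 14*o - 24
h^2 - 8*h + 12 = (h - 6)*(h - 2)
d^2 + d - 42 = (d - 6)*(d + 7)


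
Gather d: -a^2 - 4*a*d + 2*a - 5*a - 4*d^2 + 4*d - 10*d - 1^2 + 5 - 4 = -a^2 - 3*a - 4*d^2 + d*(-4*a - 6)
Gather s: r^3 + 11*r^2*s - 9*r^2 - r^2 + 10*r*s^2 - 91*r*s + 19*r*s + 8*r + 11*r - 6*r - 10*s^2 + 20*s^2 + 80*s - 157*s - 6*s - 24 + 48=r^3 - 10*r^2 + 13*r + s^2*(10*r + 10) + s*(11*r^2 - 72*r - 83) + 24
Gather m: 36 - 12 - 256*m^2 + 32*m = -256*m^2 + 32*m + 24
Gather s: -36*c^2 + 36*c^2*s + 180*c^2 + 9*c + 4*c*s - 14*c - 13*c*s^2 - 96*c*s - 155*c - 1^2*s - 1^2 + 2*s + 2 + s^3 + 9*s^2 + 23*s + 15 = 144*c^2 - 160*c + s^3 + s^2*(9 - 13*c) + s*(36*c^2 - 92*c + 24) + 16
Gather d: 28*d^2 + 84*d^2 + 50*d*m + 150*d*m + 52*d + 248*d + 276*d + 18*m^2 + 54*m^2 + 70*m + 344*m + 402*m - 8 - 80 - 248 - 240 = 112*d^2 + d*(200*m + 576) + 72*m^2 + 816*m - 576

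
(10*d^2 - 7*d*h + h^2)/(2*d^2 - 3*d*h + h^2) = (5*d - h)/(d - h)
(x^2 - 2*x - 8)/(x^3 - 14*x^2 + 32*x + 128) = (x - 4)/(x^2 - 16*x + 64)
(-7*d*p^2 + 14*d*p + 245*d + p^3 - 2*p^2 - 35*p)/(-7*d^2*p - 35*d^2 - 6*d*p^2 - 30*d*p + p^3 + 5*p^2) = (p - 7)/(d + p)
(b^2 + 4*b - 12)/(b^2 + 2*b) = (b^2 + 4*b - 12)/(b*(b + 2))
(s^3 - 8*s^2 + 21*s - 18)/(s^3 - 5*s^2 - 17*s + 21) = (s^3 - 8*s^2 + 21*s - 18)/(s^3 - 5*s^2 - 17*s + 21)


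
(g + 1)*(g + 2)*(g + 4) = g^3 + 7*g^2 + 14*g + 8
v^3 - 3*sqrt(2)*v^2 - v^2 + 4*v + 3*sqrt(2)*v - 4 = (v - 1)*(v - 2*sqrt(2))*(v - sqrt(2))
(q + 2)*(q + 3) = q^2 + 5*q + 6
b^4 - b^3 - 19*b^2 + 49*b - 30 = (b - 3)*(b - 2)*(b - 1)*(b + 5)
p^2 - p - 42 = (p - 7)*(p + 6)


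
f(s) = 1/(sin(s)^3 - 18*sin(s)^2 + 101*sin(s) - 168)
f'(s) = (-3*sin(s)^2*cos(s) + 36*sin(s)*cos(s) - 101*cos(s))/(sin(s)^3 - 18*sin(s)^2 + 101*sin(s) - 168)^2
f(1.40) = -0.01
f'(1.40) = -0.00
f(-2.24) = -0.00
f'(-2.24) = 0.00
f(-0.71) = -0.00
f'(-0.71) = -0.00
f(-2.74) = -0.00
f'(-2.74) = 0.00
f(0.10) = -0.01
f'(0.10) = -0.00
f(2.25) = -0.01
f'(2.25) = 0.00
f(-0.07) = -0.01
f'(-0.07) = -0.00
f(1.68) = -0.01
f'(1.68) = 0.00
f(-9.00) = 0.00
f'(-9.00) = 0.00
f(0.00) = -0.00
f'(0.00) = 0.00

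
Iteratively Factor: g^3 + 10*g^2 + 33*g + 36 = (g + 3)*(g^2 + 7*g + 12) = (g + 3)*(g + 4)*(g + 3)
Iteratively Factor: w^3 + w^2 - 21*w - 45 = (w + 3)*(w^2 - 2*w - 15) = (w + 3)^2*(w - 5)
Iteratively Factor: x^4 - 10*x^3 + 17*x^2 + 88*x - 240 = (x - 4)*(x^3 - 6*x^2 - 7*x + 60) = (x - 4)^2*(x^2 - 2*x - 15) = (x - 4)^2*(x + 3)*(x - 5)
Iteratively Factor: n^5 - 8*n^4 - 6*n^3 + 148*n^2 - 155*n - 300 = (n - 3)*(n^4 - 5*n^3 - 21*n^2 + 85*n + 100) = (n - 5)*(n - 3)*(n^3 - 21*n - 20) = (n - 5)*(n - 3)*(n + 1)*(n^2 - n - 20) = (n - 5)*(n - 3)*(n + 1)*(n + 4)*(n - 5)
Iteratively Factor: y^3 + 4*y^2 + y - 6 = (y - 1)*(y^2 + 5*y + 6) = (y - 1)*(y + 3)*(y + 2)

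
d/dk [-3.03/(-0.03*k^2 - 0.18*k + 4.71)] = (-0.1818*k - 0.5454)/(0.03*k^2 + 0.18*k - 4.71)^2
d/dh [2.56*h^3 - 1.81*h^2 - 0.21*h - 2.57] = 7.68*h^2 - 3.62*h - 0.21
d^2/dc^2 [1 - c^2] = -2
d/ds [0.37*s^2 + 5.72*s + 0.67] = 0.74*s + 5.72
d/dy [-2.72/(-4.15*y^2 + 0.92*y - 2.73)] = (2.5024 - 22.576*y)/(4.15*y^2 - 0.92*y + 2.73)^2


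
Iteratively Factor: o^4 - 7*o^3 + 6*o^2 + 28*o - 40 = (o + 2)*(o^3 - 9*o^2 + 24*o - 20) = (o - 5)*(o + 2)*(o^2 - 4*o + 4) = (o - 5)*(o - 2)*(o + 2)*(o - 2)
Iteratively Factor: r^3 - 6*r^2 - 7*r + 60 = (r - 5)*(r^2 - r - 12) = (r - 5)*(r - 4)*(r + 3)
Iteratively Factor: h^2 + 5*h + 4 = (h + 4)*(h + 1)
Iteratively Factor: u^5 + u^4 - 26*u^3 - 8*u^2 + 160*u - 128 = (u + 4)*(u^4 - 3*u^3 - 14*u^2 + 48*u - 32) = (u - 2)*(u + 4)*(u^3 - u^2 - 16*u + 16) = (u - 2)*(u - 1)*(u + 4)*(u^2 - 16) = (u - 4)*(u - 2)*(u - 1)*(u + 4)*(u + 4)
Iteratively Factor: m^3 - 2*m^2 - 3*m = (m - 3)*(m^2 + m) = m*(m - 3)*(m + 1)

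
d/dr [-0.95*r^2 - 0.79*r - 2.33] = -1.9*r - 0.79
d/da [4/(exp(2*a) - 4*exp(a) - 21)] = 8*(2 - exp(a))*exp(a)/(-exp(2*a) + 4*exp(a) + 21)^2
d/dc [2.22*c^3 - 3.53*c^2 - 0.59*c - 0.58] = 6.66*c^2 - 7.06*c - 0.59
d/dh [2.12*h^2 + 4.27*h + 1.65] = 4.24*h + 4.27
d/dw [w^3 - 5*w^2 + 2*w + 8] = 3*w^2 - 10*w + 2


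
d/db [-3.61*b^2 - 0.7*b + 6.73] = -7.22*b - 0.7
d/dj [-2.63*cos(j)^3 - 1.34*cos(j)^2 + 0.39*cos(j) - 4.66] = (7.89*cos(j)^2 + 2.68*cos(j) - 0.39)*sin(j)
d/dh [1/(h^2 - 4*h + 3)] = 2*(2 - h)/(h^2 - 4*h + 3)^2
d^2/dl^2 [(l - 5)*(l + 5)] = 2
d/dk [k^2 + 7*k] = 2*k + 7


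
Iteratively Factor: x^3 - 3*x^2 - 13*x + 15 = (x - 5)*(x^2 + 2*x - 3) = (x - 5)*(x - 1)*(x + 3)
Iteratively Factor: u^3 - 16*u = (u + 4)*(u^2 - 4*u) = u*(u + 4)*(u - 4)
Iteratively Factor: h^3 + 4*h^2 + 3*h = (h + 1)*(h^2 + 3*h) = h*(h + 1)*(h + 3)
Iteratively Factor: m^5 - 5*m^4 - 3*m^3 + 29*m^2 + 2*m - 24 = (m - 1)*(m^4 - 4*m^3 - 7*m^2 + 22*m + 24) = (m - 4)*(m - 1)*(m^3 - 7*m - 6) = (m - 4)*(m - 3)*(m - 1)*(m^2 + 3*m + 2) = (m - 4)*(m - 3)*(m - 1)*(m + 2)*(m + 1)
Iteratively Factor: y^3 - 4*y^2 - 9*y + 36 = (y - 3)*(y^2 - y - 12) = (y - 3)*(y + 3)*(y - 4)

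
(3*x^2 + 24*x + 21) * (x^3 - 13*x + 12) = 3*x^5 + 24*x^4 - 18*x^3 - 276*x^2 + 15*x + 252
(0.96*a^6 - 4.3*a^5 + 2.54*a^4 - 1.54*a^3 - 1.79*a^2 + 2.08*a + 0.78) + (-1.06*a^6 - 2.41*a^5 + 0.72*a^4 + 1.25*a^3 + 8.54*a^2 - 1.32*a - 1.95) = -0.1*a^6 - 6.71*a^5 + 3.26*a^4 - 0.29*a^3 + 6.75*a^2 + 0.76*a - 1.17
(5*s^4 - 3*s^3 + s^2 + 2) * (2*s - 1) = 10*s^5 - 11*s^4 + 5*s^3 - s^2 + 4*s - 2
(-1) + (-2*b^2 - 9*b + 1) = -2*b^2 - 9*b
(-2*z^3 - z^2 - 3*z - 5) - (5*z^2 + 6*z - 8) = -2*z^3 - 6*z^2 - 9*z + 3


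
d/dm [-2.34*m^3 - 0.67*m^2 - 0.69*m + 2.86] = -7.02*m^2 - 1.34*m - 0.69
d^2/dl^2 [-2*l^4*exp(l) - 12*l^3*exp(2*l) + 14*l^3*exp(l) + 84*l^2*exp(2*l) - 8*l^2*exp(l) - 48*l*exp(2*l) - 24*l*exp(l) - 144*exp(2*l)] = 2*(-l^4 - 24*l^3*exp(l) - l^3 + 96*l^2*exp(l) + 26*l^2 + 204*l*exp(l) + 14*l - 300*exp(l) - 32)*exp(l)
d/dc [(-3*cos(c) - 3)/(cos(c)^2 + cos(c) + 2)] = 3*(sin(c)^2 - 2*cos(c))*sin(c)/(cos(c)^2 + cos(c) + 2)^2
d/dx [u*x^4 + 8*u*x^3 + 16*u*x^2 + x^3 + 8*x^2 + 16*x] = 4*u*x^3 + 24*u*x^2 + 32*u*x + 3*x^2 + 16*x + 16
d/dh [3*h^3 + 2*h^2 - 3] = h*(9*h + 4)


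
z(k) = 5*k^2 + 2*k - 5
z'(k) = 10*k + 2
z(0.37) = -3.58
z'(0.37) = 5.70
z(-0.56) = -4.55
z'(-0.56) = -3.60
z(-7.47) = 259.06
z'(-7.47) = -72.70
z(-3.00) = 34.00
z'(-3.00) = -28.00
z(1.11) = 3.38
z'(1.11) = 13.10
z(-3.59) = 52.26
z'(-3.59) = -33.90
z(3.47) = 62.14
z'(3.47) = 36.70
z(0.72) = -0.97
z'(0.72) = 9.20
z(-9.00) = 382.00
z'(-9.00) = -88.00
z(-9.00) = 382.00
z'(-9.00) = -88.00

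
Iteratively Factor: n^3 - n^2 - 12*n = (n + 3)*(n^2 - 4*n) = (n - 4)*(n + 3)*(n)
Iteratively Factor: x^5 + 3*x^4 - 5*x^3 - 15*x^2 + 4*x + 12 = (x - 1)*(x^4 + 4*x^3 - x^2 - 16*x - 12) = (x - 1)*(x + 1)*(x^3 + 3*x^2 - 4*x - 12) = (x - 2)*(x - 1)*(x + 1)*(x^2 + 5*x + 6) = (x - 2)*(x - 1)*(x + 1)*(x + 3)*(x + 2)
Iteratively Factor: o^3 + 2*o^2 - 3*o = (o - 1)*(o^2 + 3*o) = o*(o - 1)*(o + 3)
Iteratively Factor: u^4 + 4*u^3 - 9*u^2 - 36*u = (u + 3)*(u^3 + u^2 - 12*u) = (u + 3)*(u + 4)*(u^2 - 3*u) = u*(u + 3)*(u + 4)*(u - 3)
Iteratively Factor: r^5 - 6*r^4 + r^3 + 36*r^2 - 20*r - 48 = (r - 2)*(r^4 - 4*r^3 - 7*r^2 + 22*r + 24) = (r - 4)*(r - 2)*(r^3 - 7*r - 6) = (r - 4)*(r - 3)*(r - 2)*(r^2 + 3*r + 2) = (r - 4)*(r - 3)*(r - 2)*(r + 1)*(r + 2)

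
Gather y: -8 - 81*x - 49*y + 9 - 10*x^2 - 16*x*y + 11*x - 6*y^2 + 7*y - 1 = -10*x^2 - 70*x - 6*y^2 + y*(-16*x - 42)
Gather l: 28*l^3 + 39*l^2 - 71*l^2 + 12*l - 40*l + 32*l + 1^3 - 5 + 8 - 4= 28*l^3 - 32*l^2 + 4*l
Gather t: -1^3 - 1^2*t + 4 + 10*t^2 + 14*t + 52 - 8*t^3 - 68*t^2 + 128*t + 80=-8*t^3 - 58*t^2 + 141*t + 135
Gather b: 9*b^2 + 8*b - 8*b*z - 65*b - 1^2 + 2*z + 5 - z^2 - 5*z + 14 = 9*b^2 + b*(-8*z - 57) - z^2 - 3*z + 18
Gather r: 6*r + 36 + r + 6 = 7*r + 42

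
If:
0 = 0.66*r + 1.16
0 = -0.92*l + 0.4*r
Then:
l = -0.76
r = -1.76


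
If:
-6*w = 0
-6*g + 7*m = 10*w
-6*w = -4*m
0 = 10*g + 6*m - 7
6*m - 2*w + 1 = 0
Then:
No Solution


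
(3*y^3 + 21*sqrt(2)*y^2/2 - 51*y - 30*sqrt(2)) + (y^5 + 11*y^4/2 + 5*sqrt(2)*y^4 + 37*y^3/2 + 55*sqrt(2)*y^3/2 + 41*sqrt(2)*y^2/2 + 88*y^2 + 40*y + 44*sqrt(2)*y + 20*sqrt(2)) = y^5 + 11*y^4/2 + 5*sqrt(2)*y^4 + 43*y^3/2 + 55*sqrt(2)*y^3/2 + 31*sqrt(2)*y^2 + 88*y^2 - 11*y + 44*sqrt(2)*y - 10*sqrt(2)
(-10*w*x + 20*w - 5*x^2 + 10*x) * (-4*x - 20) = 40*w*x^2 + 120*w*x - 400*w + 20*x^3 + 60*x^2 - 200*x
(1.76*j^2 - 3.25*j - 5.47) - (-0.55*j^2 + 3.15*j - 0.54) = 2.31*j^2 - 6.4*j - 4.93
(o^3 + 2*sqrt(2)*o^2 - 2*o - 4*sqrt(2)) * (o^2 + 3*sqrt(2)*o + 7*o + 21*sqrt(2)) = o^5 + 7*o^4 + 5*sqrt(2)*o^4 + 10*o^3 + 35*sqrt(2)*o^3 - 10*sqrt(2)*o^2 + 70*o^2 - 70*sqrt(2)*o - 24*o - 168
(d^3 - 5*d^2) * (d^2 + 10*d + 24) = d^5 + 5*d^4 - 26*d^3 - 120*d^2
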